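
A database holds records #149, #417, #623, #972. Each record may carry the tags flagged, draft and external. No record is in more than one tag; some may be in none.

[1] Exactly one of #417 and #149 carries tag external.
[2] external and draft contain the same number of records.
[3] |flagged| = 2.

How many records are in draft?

1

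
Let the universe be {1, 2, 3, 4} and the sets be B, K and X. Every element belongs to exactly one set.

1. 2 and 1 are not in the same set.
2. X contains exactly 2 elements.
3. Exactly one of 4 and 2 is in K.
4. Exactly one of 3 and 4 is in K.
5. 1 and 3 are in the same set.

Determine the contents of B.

B = {2}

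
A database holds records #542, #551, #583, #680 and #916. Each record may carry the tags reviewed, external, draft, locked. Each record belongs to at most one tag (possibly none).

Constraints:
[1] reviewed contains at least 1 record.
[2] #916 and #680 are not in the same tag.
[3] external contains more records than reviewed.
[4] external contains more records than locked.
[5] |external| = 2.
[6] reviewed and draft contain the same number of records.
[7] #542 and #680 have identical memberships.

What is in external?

external = {#542, #680}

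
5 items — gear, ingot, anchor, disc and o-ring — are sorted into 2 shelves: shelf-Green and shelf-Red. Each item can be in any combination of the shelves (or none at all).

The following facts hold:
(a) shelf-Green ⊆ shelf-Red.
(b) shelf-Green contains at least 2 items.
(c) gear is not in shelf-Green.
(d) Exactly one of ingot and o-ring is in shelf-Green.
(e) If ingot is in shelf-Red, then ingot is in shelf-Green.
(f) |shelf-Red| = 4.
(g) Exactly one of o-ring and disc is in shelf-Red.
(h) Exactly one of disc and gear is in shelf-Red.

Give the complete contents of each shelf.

shelf-Green = {anchor, ingot}; shelf-Red = {anchor, gear, ingot, o-ring}

From (c): gear ∉ shelf-Green.
Suppose gear ∉ shelf-Red: no assignment then satisfies all the clues, so gear ∈ shelf-Red.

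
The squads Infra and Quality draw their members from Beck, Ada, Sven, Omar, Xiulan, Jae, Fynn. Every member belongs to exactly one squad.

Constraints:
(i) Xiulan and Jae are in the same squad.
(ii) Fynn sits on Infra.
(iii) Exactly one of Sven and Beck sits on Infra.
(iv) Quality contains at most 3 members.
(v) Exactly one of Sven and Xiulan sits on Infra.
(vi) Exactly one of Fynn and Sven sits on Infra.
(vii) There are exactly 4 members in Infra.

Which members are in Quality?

From (ii): Fynn ∈ Infra.
(vi) (exactly one): Sven ∉ Infra.
Only one squad left: Sven ∈ Quality.
(iii) (exactly one): Beck ∈ Infra.
(v) (exactly one): Xiulan ∈ Infra.
(i): Jae matches Xiulan: Jae ∈ Infra.
(vii): Infra already has 4, so the rest are out.
Only one squad left: Ada ∈ Quality.
Only one squad left: Omar ∈ Quality.

Quality = {Ada, Omar, Sven}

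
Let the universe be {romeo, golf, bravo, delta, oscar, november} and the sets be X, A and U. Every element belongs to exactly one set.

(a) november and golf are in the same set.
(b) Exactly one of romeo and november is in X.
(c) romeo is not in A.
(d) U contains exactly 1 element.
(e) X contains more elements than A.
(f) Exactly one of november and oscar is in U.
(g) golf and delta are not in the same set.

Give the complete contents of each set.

X = {bravo, delta, romeo}; A = {golf, november}; U = {oscar}

From (c): romeo ∉ A.
Suppose romeo ∉ X: no assignment then satisfies all the clues, so romeo ∈ X.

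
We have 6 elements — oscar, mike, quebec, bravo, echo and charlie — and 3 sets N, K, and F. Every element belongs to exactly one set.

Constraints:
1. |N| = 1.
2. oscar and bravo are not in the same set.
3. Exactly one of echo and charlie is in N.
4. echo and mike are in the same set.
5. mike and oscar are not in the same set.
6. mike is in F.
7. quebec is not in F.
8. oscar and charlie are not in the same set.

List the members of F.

From (6): mike ∈ F.
From (7): quebec ∉ F.
(4): echo matches mike: echo ∉ N.
(4): echo matches mike: echo ∉ K.
(4): echo matches mike: echo ∈ F.
(5): oscar ∉ F.
(3) (exactly one): charlie ∈ N.
(8): oscar ∉ N.
Only one set left: oscar ∈ K.
(1): N already has 1, so the rest are out.
(2): bravo ∉ K.
Only one set left: bravo ∈ F.

F = {bravo, echo, mike}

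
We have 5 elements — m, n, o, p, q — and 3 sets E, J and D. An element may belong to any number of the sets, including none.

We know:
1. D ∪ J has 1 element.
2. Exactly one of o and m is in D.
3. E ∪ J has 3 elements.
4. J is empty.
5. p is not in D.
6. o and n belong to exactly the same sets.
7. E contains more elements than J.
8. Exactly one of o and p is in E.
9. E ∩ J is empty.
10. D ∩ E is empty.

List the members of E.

From (5): p ∉ D.
(4): J already has 0, so the rest are out.
Suppose m ∈ E: no assignment then satisfies all the clues, so m ∉ E.

E = {n, o, q}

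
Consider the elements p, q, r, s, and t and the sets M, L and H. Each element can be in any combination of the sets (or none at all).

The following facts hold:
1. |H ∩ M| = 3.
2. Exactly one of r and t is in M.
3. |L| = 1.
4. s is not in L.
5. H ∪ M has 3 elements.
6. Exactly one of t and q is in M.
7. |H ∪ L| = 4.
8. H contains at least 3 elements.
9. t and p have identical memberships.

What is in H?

H = {p, s, t}

From (4): s ∉ L.
Suppose p ∉ H: no assignment then satisfies all the clues, so p ∈ H.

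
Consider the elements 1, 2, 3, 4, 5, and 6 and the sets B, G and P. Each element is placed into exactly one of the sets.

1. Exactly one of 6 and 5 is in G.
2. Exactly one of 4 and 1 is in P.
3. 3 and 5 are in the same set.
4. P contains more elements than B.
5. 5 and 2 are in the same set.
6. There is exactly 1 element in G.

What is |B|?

1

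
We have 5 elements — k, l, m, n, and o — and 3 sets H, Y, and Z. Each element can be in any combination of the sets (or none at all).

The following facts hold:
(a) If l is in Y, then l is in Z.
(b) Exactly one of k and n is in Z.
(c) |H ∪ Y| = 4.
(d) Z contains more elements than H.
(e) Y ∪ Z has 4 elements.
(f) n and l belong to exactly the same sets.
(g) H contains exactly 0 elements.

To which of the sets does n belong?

n: Y, Z

(g): H already has 0, so the rest are out.
Suppose n ∉ Y: no assignment then satisfies all the clues, so n ∈ Y.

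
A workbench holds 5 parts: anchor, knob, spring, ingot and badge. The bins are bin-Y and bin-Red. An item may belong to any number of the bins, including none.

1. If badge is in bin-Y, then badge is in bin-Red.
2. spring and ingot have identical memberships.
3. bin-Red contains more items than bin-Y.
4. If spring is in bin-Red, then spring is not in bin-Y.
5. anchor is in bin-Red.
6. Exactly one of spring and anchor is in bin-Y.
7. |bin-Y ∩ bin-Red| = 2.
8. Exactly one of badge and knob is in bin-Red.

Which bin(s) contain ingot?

ingot: bin-Red

From (5): anchor ∈ bin-Red.
Suppose ingot ∈ bin-Y: no assignment then satisfies all the clues, so ingot ∉ bin-Y.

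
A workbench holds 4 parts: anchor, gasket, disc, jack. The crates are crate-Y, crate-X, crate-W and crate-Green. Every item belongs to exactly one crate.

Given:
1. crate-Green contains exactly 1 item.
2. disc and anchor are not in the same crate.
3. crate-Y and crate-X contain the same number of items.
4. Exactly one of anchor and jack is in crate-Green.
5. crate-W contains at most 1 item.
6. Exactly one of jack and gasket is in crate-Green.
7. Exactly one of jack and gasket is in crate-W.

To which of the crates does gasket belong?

gasket: crate-W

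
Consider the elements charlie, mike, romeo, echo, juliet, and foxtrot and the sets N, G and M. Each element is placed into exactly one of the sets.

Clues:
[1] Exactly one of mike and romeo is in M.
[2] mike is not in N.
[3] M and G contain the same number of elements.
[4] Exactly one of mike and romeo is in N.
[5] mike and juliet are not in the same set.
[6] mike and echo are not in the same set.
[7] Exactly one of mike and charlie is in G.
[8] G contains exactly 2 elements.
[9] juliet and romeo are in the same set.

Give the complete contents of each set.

N = {juliet, romeo}; G = {charlie, echo}; M = {foxtrot, mike}

From (2): mike ∉ N.
(4) (exactly one): romeo ∈ N.
(9): juliet matches romeo: juliet ∈ N.
(1) (exactly one): mike ∈ M.
(6): echo ∉ M.
(7) (exactly one): charlie ∈ G.
Suppose echo ∈ N: no assignment then satisfies all the clues, so echo ∉ N.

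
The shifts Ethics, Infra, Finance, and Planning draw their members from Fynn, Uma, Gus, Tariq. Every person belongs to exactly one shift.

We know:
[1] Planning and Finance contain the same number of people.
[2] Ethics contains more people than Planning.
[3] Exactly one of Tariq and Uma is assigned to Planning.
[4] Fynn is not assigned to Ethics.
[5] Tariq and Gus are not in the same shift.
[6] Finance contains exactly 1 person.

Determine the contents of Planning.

From (4): Fynn ∉ Ethics.
Suppose Fynn ∈ Planning: no assignment then satisfies all the clues, so Fynn ∉ Planning.

Planning = {Tariq}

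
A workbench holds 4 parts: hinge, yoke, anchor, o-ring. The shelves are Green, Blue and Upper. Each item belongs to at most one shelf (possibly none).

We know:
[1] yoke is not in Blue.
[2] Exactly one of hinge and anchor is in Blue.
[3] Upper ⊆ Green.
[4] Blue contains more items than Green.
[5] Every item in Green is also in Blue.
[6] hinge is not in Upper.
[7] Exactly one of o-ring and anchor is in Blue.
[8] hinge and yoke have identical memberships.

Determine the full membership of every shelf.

From (1): yoke ∉ Blue.
From (6): hinge ∉ Upper.
(5) contrapositive: yoke ∉ Green.
(8): hinge matches yoke: hinge ∉ Green.
(8): hinge matches yoke: hinge ∉ Blue.
(8): yoke matches hinge: yoke ∉ Upper.
(2) (exactly one): anchor ∈ Blue.
(7) (exactly one): o-ring ∉ Blue.
(5) contrapositive: o-ring ∉ Green.
(3) contrapositive: o-ring ∉ Upper.

Green = {}; Blue = {anchor}; Upper = {}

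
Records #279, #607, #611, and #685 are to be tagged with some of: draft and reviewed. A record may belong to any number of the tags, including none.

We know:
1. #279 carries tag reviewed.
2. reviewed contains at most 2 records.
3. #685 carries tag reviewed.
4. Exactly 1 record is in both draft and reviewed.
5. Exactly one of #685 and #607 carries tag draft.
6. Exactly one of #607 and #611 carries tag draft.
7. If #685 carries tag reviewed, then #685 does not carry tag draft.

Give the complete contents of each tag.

draft = {#279, #607}; reviewed = {#279, #685}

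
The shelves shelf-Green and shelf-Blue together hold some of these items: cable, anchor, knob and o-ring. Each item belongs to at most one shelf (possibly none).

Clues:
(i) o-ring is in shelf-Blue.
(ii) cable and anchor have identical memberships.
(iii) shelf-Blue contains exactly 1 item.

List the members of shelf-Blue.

shelf-Blue = {o-ring}

From (i): o-ring ∈ shelf-Blue.
(iii): shelf-Blue already has 1, so the rest are out.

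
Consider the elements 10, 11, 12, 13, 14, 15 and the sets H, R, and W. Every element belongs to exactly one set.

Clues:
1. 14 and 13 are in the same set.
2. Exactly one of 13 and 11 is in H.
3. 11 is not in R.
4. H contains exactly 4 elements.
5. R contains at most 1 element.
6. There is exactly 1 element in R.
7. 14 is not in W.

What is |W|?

1

From (3): 11 ∉ R.
From (7): 14 ∉ W.
(1): 13 matches 14: 13 ∉ W.
Suppose 10 ∈ W: no assignment then satisfies all the clues, so 10 ∉ W.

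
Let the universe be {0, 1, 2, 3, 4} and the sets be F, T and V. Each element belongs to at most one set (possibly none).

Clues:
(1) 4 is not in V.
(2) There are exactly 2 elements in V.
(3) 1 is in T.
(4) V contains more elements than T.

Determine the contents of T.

T = {1}

From (1): 4 ∉ V.
From (3): 1 ∈ T.
Suppose 0 ∈ T: no assignment then satisfies all the clues, so 0 ∉ T.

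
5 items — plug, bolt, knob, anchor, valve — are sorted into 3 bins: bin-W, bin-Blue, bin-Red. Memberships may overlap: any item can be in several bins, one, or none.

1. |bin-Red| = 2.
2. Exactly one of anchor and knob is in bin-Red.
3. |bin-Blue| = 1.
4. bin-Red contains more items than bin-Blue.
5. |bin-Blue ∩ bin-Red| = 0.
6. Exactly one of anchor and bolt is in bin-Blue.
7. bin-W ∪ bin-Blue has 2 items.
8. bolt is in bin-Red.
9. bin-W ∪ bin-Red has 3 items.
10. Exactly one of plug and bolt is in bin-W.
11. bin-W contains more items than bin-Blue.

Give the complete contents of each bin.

bin-W = {anchor, bolt}; bin-Blue = {anchor}; bin-Red = {bolt, knob}

From (8): bolt ∈ bin-Red.
Suppose plug ∈ bin-W: no assignment then satisfies all the clues, so plug ∉ bin-W.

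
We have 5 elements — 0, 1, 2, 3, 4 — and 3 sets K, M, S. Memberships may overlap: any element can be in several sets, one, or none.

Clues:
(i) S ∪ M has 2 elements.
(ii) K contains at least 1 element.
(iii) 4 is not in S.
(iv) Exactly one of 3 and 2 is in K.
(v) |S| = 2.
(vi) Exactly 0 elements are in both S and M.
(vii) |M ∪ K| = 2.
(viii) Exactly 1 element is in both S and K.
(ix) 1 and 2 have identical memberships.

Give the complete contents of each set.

From (iii): 4 ∉ S.
Suppose 0 ∈ K: no assignment then satisfies all the clues, so 0 ∉ K.

K = {3, 4}; M = {}; S = {0, 3}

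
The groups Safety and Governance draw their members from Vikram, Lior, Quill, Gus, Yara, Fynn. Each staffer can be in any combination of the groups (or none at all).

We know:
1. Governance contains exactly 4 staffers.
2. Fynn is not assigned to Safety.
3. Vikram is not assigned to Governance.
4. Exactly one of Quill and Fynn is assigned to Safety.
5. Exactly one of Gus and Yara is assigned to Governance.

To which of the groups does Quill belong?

Quill: Governance, Safety

From (2): Fynn ∉ Safety.
From (3): Vikram ∉ Governance.
(4) (exactly one): Quill ∈ Safety.
Suppose Quill ∉ Governance: no assignment then satisfies all the clues, so Quill ∈ Governance.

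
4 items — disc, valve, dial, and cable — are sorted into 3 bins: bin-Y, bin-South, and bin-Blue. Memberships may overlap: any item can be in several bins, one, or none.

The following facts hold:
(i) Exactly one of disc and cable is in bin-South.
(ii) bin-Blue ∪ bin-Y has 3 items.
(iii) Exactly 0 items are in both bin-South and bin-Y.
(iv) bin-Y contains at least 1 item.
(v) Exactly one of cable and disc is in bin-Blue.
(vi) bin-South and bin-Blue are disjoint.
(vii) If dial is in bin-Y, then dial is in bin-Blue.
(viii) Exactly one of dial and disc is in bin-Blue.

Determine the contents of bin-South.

bin-South = {disc}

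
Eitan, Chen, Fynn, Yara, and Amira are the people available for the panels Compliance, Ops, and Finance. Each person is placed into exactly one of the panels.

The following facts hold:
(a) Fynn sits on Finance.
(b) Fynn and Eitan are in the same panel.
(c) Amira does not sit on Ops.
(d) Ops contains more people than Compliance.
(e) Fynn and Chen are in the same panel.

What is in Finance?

Finance = {Amira, Chen, Eitan, Fynn}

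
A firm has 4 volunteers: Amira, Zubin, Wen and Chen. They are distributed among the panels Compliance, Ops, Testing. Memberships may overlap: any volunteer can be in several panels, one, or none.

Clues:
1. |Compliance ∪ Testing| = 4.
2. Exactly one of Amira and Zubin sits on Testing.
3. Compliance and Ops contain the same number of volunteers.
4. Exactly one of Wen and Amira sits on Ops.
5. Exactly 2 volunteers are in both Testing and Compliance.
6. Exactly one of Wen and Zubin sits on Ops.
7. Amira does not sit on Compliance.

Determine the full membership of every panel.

From (7): Amira ∉ Compliance.
Suppose Amira ∉ Ops: no assignment then satisfies all the clues, so Amira ∈ Ops.

Compliance = {Chen, Wen, Zubin}; Ops = {Amira, Chen, Zubin}; Testing = {Amira, Chen, Wen}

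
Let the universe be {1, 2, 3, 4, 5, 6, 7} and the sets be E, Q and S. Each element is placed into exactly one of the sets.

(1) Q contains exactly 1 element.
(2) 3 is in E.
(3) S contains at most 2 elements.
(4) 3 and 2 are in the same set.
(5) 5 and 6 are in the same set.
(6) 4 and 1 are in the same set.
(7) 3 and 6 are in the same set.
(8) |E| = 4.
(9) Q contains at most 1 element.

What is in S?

S = {1, 4}

From (2): 3 ∈ E.
(4): 2 matches 3: 2 ∈ E.
(7): 6 matches 3: 6 ∈ E.
(5): 5 matches 6: 5 ∈ E.
(8): E already has 4, so the rest are out.
Suppose 1 ∉ S: no assignment then satisfies all the clues, so 1 ∈ S.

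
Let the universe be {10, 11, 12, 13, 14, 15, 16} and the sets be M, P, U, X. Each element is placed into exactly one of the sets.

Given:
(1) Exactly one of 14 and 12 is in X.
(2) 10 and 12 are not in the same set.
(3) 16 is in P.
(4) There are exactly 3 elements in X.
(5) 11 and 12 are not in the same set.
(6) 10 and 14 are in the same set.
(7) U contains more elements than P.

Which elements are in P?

P = {16}

From (3): 16 ∈ P.
Suppose 10 ∈ P: no assignment then satisfies all the clues, so 10 ∉ P.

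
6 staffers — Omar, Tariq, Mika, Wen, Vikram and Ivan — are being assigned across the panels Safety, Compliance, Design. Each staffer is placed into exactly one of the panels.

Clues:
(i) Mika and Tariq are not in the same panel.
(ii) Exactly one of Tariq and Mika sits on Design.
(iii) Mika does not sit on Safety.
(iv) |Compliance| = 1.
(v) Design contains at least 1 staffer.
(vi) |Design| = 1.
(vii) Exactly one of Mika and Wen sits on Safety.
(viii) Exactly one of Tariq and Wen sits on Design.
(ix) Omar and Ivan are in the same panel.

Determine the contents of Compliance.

Compliance = {Mika}

From (iii): Mika ∉ Safety.
(vii) (exactly one): Wen ∈ Safety.
(viii) (exactly one): Tariq ∈ Design.
(i): Mika ∉ Design.
(vi): Design already has 1, so the rest are out.
Only one panel left: Mika ∈ Compliance.
(iv): Compliance already has 1, so the rest are out.
Only one panel left: Omar ∈ Safety.
Only one panel left: Vikram ∈ Safety.
Only one panel left: Ivan ∈ Safety.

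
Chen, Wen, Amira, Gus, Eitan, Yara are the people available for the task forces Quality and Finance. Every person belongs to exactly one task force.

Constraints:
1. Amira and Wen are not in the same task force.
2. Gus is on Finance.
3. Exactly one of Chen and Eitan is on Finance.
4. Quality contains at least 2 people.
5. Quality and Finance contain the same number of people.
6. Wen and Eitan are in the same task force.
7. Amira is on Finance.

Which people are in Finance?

From (2): Gus ∈ Finance.
From (7): Amira ∈ Finance.
(1): Wen ∉ Finance.
(6): Eitan matches Wen: Eitan ∉ Finance.
Only one task force left: Wen ∈ Quality.
Only one task force left: Eitan ∈ Quality.
(3) (exactly one): Chen ∈ Finance.
Suppose Yara ∈ Finance: no assignment then satisfies all the clues, so Yara ∉ Finance.

Finance = {Amira, Chen, Gus}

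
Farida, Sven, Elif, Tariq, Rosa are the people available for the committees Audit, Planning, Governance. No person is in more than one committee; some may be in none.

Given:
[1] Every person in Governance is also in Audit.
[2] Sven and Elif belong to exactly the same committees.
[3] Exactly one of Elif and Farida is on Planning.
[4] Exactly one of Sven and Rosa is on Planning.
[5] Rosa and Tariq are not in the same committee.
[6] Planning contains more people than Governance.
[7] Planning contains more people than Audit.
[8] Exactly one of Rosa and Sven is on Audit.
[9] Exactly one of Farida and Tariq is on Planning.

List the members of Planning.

Planning = {Elif, Sven, Tariq}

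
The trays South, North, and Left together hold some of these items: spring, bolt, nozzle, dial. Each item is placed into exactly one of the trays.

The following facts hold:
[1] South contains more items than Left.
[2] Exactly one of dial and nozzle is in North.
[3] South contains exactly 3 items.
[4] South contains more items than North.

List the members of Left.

Left = {}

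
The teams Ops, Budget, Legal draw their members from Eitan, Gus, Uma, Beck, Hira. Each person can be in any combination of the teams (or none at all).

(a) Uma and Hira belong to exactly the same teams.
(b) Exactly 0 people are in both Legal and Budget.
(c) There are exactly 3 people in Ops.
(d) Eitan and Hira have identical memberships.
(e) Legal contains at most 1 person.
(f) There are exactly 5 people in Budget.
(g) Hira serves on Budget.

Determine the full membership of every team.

Ops = {Eitan, Hira, Uma}; Budget = {Beck, Eitan, Gus, Hira, Uma}; Legal = {}

From (g): Hira ∈ Budget.
(a): Uma matches Hira: Uma ∈ Budget.
(d): Eitan matches Hira: Eitan ∈ Budget.
(f): only 5 candidates remain for Budget, so all are in.
Suppose Eitan ∉ Ops: no assignment then satisfies all the clues, so Eitan ∈ Ops.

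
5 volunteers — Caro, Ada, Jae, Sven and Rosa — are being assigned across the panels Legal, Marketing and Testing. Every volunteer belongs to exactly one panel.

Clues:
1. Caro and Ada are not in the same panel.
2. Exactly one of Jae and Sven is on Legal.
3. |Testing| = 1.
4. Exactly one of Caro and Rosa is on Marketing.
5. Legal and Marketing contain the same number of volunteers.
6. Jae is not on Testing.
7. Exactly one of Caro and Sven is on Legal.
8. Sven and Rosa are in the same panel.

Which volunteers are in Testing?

Testing = {Ada}

From (6): Jae ∉ Testing.
Suppose Caro ∈ Testing: no assignment then satisfies all the clues, so Caro ∉ Testing.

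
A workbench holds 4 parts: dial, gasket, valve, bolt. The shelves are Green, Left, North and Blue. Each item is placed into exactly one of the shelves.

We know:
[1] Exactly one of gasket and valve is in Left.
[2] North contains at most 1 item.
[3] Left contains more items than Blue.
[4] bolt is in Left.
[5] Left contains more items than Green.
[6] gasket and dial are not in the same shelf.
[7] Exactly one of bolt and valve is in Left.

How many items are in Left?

2

From (4): bolt ∈ Left.
(7) (exactly one): valve ∉ Left.
(1) (exactly one): gasket ∈ Left.
(6): dial ∉ Left.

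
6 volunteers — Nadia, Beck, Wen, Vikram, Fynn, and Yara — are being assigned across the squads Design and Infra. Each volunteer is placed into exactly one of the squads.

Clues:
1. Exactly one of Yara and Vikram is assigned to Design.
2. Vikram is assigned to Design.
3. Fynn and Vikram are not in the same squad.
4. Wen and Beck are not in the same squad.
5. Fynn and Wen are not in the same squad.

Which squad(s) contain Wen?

Wen: Design

From (2): Vikram ∈ Design.
(1) (exactly one): Yara ∉ Design.
(3): Fynn ∉ Design.
Only one squad left: Fynn ∈ Infra.
Only one squad left: Yara ∈ Infra.
(5): Wen ∉ Infra.
Only one squad left: Wen ∈ Design.
(4): Beck ∉ Design.
Only one squad left: Beck ∈ Infra.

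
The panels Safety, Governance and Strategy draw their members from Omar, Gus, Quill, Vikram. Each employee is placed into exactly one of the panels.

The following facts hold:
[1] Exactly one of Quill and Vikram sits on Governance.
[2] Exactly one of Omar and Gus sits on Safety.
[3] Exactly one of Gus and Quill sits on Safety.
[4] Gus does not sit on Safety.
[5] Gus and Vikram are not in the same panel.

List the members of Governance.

From (4): Gus ∉ Safety.
(2) (exactly one): Omar ∈ Safety.
(3) (exactly one): Quill ∈ Safety.
(1) (exactly one): Vikram ∈ Governance.
(5): Gus ∉ Governance.
Only one panel left: Gus ∈ Strategy.

Governance = {Vikram}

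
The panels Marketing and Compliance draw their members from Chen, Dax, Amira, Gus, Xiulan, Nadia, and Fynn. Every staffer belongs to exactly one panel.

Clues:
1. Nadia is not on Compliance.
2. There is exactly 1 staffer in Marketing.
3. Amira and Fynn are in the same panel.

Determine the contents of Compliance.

Compliance = {Amira, Chen, Dax, Fynn, Gus, Xiulan}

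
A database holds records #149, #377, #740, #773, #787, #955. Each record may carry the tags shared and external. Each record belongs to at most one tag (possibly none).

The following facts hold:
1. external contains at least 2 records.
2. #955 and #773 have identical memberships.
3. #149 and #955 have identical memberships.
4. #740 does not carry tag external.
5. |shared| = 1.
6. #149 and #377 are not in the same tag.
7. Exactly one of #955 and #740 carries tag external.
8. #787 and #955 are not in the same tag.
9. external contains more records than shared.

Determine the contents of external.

external = {#149, #773, #955}

From (4): #740 ∉ external.
(7) (exactly one): #955 ∈ external.
(8): #787 ∉ external.
(2): #773 matches #955: #773 ∉ shared.
(2): #773 matches #955: #773 ∈ external.
(3): #149 matches #955: #149 ∉ shared.
(3): #149 matches #955: #149 ∈ external.
(6): #377 ∉ external.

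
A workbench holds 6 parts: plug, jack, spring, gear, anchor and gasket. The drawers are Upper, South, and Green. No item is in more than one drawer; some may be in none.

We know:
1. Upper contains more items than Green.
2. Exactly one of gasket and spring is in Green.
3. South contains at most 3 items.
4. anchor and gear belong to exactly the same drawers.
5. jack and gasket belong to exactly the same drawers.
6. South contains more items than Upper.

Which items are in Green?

Green = {spring}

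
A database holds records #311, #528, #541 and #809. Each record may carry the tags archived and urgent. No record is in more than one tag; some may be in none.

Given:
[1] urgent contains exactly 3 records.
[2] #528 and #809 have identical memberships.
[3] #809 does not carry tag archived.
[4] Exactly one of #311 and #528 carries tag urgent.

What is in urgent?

urgent = {#528, #541, #809}

From (3): #809 ∉ archived.
(2): #528 matches #809: #528 ∉ archived.
Suppose #311 ∈ urgent: no assignment then satisfies all the clues, so #311 ∉ urgent.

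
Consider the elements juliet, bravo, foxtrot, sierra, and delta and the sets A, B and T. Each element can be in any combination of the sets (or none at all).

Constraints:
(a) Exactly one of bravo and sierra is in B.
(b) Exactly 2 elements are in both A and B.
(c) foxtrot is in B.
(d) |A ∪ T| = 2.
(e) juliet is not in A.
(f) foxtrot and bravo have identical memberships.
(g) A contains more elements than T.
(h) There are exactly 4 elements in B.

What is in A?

A = {bravo, foxtrot}

From (c): foxtrot ∈ B.
From (e): juliet ∉ A.
(f): bravo matches foxtrot: bravo ∈ B.
(a) (exactly one): sierra ∉ B.
(h): only 4 candidates remain for B, so all are in.
Suppose bravo ∉ A: no assignment then satisfies all the clues, so bravo ∈ A.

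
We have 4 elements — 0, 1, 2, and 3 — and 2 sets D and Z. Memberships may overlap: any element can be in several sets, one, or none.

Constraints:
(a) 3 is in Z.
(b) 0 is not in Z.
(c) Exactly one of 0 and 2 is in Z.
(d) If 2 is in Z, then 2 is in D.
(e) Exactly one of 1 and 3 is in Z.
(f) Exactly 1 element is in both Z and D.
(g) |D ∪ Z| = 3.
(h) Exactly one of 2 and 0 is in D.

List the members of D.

D = {1, 2}

From (a): 3 ∈ Z.
From (b): 0 ∉ Z.
(c) (exactly one): 2 ∈ Z.
(d): 2 ∈ D.
(e) (exactly one): 1 ∉ Z.
(h) (exactly one): 0 ∉ D.
Suppose 1 ∉ D: no assignment then satisfies all the clues, so 1 ∈ D.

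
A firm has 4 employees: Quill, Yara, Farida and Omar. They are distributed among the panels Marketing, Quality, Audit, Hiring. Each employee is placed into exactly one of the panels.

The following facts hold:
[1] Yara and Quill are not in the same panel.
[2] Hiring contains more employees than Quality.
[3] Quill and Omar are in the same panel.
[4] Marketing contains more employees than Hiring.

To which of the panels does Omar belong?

Omar: Marketing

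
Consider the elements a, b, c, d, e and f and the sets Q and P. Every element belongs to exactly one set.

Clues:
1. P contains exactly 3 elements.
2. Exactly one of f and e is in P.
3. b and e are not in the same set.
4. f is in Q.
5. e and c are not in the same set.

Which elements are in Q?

From (4): f ∈ Q.
(2) (exactly one): e ∈ P.
(3): b ∉ P.
(5): c ∉ P.
Only one set left: b ∈ Q.
Only one set left: c ∈ Q.
(1): only 3 candidates remain for P, so all are in.

Q = {b, c, f}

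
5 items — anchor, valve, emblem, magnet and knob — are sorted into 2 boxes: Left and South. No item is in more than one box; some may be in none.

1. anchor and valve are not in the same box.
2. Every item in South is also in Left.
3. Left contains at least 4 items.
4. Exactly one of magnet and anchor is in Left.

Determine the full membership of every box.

Left = {emblem, knob, magnet, valve}; South = {}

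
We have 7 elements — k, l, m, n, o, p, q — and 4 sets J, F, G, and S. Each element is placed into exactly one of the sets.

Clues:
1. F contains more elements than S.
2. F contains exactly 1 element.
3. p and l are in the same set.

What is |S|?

0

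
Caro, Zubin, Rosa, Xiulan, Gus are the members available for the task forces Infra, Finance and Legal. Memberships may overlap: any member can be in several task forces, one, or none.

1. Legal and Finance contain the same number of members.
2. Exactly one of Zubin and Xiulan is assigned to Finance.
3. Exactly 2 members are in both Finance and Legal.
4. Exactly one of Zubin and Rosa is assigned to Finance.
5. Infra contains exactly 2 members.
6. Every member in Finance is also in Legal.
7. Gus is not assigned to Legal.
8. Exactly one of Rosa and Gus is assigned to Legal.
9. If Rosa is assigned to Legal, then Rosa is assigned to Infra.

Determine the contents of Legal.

Legal = {Rosa, Xiulan}

From (7): Gus ∉ Legal.
(6) contrapositive: Gus ∉ Finance.
(8) (exactly one): Rosa ∈ Legal.
(9): Rosa ∈ Infra.
Suppose Caro ∈ Legal: no assignment then satisfies all the clues, so Caro ∉ Legal.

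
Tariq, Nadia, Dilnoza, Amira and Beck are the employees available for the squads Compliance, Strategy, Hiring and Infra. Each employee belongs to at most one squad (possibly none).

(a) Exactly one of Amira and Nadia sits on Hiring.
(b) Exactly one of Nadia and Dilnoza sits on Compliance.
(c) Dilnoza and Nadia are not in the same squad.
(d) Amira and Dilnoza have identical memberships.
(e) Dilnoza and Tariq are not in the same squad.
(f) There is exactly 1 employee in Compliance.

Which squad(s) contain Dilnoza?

Dilnoza: Hiring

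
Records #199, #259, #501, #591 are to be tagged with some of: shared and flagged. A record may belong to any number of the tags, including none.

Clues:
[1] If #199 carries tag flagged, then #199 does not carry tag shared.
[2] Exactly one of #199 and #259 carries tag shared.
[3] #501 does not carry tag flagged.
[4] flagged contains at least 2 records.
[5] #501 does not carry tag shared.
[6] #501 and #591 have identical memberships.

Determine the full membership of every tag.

From (3): #501 ∉ flagged.
From (5): #501 ∉ shared.
(6): #591 matches #501: #591 ∉ shared.
(6): #591 matches #501: #591 ∉ flagged.
(4): only 2 candidates remain for flagged, so all are in.
(1): #199 ∉ shared.
(2) (exactly one): #259 ∈ shared.

shared = {#259}; flagged = {#199, #259}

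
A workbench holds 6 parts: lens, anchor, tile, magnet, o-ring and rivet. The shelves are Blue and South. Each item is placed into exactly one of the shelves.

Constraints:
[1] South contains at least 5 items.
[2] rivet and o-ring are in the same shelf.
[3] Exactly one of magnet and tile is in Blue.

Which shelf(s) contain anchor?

anchor: South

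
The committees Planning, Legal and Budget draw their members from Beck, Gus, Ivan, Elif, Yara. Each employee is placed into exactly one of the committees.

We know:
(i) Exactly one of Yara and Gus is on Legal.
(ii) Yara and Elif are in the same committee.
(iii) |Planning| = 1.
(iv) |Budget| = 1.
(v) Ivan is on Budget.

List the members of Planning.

From (v): Ivan ∈ Budget.
(iv): Budget already has 1, so the rest are out.
Suppose Beck ∈ Planning: no assignment then satisfies all the clues, so Beck ∉ Planning.

Planning = {Gus}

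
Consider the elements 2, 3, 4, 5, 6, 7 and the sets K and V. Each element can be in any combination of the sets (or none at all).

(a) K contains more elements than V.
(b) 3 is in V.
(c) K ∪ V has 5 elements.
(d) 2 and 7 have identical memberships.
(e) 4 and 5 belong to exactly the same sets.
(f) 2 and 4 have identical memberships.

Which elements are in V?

V = {3}

From (b): 3 ∈ V.
Suppose 2 ∈ V: no assignment then satisfies all the clues, so 2 ∉ V.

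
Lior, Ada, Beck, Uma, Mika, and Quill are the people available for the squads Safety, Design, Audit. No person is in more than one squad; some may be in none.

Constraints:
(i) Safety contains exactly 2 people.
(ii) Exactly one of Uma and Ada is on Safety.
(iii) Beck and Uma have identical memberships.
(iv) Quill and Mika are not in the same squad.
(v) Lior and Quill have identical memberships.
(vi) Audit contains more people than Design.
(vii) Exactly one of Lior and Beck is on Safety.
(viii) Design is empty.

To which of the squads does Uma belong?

Uma: Safety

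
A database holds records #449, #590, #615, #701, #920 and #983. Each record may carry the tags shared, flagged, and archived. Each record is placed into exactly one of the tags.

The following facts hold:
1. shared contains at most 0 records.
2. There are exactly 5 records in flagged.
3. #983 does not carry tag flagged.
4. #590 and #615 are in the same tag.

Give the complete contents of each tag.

shared = {}; flagged = {#449, #590, #615, #701, #920}; archived = {#983}

From (3): #983 ∉ flagged.
(1): shared already has 0, so the rest are out.
(2): only 5 candidates remain for flagged, so all are in.
Only one tag left: #983 ∈ archived.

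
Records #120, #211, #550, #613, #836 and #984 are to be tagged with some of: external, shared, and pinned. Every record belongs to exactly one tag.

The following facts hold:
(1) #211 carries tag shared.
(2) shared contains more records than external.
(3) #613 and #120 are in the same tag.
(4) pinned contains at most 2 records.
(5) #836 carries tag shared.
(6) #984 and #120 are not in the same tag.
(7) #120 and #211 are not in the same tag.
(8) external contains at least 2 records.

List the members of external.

From (1): #211 ∈ shared.
From (5): #836 ∈ shared.
(7): #120 ∉ shared.
(3): #613 matches #120: #613 ∉ shared.
Suppose #120 ∉ external: no assignment then satisfies all the clues, so #120 ∈ external.

external = {#120, #613}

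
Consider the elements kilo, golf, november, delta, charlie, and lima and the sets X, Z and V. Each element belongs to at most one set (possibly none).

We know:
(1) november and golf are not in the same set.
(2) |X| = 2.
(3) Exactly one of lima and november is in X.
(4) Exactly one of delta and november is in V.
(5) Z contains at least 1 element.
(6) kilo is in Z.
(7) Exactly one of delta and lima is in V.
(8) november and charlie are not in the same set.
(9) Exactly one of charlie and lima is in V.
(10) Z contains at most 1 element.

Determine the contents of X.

X = {golf, lima}

From (6): kilo ∈ Z.
(10): Z already has 1, so the rest are out.
Suppose golf ∉ X: no assignment then satisfies all the clues, so golf ∈ X.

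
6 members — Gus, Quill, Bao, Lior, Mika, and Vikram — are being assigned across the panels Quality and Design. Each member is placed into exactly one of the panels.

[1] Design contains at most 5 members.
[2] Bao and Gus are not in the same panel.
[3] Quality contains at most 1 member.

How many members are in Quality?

1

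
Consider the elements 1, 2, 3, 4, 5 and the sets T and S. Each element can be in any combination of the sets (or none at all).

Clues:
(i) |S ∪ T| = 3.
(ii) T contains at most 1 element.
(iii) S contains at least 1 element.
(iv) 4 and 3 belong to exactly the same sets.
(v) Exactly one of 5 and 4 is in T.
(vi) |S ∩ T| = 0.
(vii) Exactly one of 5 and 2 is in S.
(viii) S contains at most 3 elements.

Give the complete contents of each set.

T = {5}; S = {1, 2}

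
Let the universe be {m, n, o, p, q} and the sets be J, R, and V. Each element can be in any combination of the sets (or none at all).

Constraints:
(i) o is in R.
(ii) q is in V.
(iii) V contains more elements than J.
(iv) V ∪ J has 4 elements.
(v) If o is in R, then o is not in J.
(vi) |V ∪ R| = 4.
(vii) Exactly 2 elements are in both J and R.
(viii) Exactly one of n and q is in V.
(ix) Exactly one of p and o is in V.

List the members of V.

V = {m, o, q}

From (i): o ∈ R.
From (ii): q ∈ V.
(v): o ∉ J.
(viii) (exactly one): n ∉ V.
Suppose m ∉ V: no assignment then satisfies all the clues, so m ∈ V.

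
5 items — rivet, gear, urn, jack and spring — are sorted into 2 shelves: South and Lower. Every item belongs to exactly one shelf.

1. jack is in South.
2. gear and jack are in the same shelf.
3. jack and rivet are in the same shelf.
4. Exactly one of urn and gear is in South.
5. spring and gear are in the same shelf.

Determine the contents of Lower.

Lower = {urn}

From (1): jack ∈ South.
(2): gear matches jack: gear ∈ South.
(3): rivet matches jack: rivet ∈ South.
(4) (exactly one): urn ∉ South.
(5): spring matches gear: spring ∈ South.
Only one shelf left: urn ∈ Lower.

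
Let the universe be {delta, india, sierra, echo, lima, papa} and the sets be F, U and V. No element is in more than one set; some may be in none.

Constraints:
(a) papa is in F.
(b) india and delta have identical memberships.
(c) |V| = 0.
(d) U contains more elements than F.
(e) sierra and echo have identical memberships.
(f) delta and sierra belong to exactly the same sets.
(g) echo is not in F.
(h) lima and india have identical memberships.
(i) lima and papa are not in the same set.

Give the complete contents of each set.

F = {papa}; U = {delta, echo, india, lima, sierra}; V = {}

From (a): papa ∈ F.
From (g): echo ∉ F.
(c): V already has 0, so the rest are out.
(e): sierra matches echo: sierra ∉ F.
(f): delta matches sierra: delta ∉ F.
(i): lima ∉ F.
(b): india matches delta: india ∉ F.
Suppose delta ∉ U: no assignment then satisfies all the clues, so delta ∈ U.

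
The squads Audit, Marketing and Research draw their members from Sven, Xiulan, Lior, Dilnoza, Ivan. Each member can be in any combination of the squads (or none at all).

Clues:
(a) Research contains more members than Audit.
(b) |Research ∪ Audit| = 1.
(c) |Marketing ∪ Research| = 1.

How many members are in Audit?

0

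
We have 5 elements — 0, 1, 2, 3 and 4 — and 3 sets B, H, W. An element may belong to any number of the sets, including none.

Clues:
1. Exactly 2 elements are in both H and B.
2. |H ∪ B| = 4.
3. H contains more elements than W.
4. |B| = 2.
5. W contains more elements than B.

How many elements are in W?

3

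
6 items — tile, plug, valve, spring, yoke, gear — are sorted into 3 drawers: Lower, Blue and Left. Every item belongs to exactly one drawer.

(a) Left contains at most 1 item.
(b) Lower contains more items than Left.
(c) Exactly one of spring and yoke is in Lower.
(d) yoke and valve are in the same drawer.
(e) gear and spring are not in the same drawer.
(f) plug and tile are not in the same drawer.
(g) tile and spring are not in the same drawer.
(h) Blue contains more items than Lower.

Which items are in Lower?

Lower = {plug, spring}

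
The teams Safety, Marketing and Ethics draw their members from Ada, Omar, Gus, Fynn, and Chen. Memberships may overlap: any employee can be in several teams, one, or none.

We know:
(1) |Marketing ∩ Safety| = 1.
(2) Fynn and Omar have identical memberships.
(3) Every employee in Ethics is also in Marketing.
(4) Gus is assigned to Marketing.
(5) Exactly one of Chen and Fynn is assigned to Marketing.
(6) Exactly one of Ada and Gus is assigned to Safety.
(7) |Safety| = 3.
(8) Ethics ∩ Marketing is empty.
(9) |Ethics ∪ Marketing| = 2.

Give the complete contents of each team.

Safety = {Fynn, Gus, Omar}; Marketing = {Chen, Gus}; Ethics = {}

From (4): Gus ∈ Marketing.
(8) (disjoint): Gus ∉ Ethics.
Suppose Ada ∈ Safety: no assignment then satisfies all the clues, so Ada ∉ Safety.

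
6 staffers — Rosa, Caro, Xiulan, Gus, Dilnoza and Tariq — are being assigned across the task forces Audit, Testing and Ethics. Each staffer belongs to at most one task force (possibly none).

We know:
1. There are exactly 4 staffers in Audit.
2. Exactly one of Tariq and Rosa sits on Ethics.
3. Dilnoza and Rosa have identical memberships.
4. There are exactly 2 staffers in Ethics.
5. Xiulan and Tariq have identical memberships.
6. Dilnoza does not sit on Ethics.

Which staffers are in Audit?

Audit = {Caro, Dilnoza, Gus, Rosa}

From (6): Dilnoza ∉ Ethics.
(3): Rosa matches Dilnoza: Rosa ∉ Ethics.
(2) (exactly one): Tariq ∈ Ethics.
(5): Xiulan matches Tariq: Xiulan ∉ Audit.
(5): Xiulan matches Tariq: Xiulan ∉ Testing.
(5): Xiulan matches Tariq: Xiulan ∈ Ethics.
(1): only 4 candidates remain for Audit, so all are in.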